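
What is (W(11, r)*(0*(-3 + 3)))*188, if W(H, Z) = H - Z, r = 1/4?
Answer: 0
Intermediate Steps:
r = 1/4 ≈ 0.25000
(W(11, r)*(0*(-3 + 3)))*188 = ((11 - 1*1/4)*(0*(-3 + 3)))*188 = ((11 - 1/4)*(0*0))*188 = ((43/4)*0)*188 = 0*188 = 0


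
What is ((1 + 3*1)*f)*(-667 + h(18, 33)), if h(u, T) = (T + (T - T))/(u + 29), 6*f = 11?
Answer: -688952/141 ≈ -4886.2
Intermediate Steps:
f = 11/6 (f = (1/6)*11 = 11/6 ≈ 1.8333)
h(u, T) = T/(29 + u) (h(u, T) = (T + 0)/(29 + u) = T/(29 + u))
((1 + 3*1)*f)*(-667 + h(18, 33)) = ((1 + 3*1)*(11/6))*(-667 + 33/(29 + 18)) = ((1 + 3)*(11/6))*(-667 + 33/47) = (4*(11/6))*(-667 + 33*(1/47)) = 22*(-667 + 33/47)/3 = (22/3)*(-31316/47) = -688952/141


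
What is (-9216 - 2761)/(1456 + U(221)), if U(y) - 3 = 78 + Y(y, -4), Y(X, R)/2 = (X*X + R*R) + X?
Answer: -11977/99693 ≈ -0.12014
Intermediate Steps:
Y(X, R) = 2*X + 2*R² + 2*X² (Y(X, R) = 2*((X*X + R*R) + X) = 2*((X² + R²) + X) = 2*((R² + X²) + X) = 2*(X + R² + X²) = 2*X + 2*R² + 2*X²)
U(y) = 113 + 2*y + 2*y² (U(y) = 3 + (78 + (2*y + 2*(-4)² + 2*y²)) = 3 + (78 + (2*y + 2*16 + 2*y²)) = 3 + (78 + (2*y + 32 + 2*y²)) = 3 + (78 + (32 + 2*y + 2*y²)) = 3 + (110 + 2*y + 2*y²) = 113 + 2*y + 2*y²)
(-9216 - 2761)/(1456 + U(221)) = (-9216 - 2761)/(1456 + (113 + 2*221 + 2*221²)) = -11977/(1456 + (113 + 442 + 2*48841)) = -11977/(1456 + (113 + 442 + 97682)) = -11977/(1456 + 98237) = -11977/99693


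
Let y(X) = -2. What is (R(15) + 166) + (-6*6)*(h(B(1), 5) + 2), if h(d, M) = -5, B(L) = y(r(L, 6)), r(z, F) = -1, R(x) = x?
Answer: 289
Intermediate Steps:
B(L) = -2
(R(15) + 166) + (-6*6)*(h(B(1), 5) + 2) = (15 + 166) + (-6*6)*(-5 + 2) = 181 - 36*(-3) = 181 + 108 = 289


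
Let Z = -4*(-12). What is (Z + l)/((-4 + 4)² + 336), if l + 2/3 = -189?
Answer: -425/1008 ≈ -0.42163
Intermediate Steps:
l = -569/3 (l = -⅔ - 189 = -569/3 ≈ -189.67)
Z = 48
(Z + l)/((-4 + 4)² + 336) = (48 - 569/3)/((-4 + 4)² + 336) = -425/(3*(0² + 336)) = -425/(3*(0 + 336)) = -425/3/336 = -425/3*1/336 = -425/1008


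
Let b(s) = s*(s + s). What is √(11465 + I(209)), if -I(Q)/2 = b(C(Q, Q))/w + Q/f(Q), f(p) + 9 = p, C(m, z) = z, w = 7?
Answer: I*√66138541/70 ≈ 116.18*I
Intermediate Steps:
f(p) = -9 + p
b(s) = 2*s² (b(s) = s*(2*s) = 2*s²)
I(Q) = -4*Q²/7 - 2*Q/(-9 + Q) (I(Q) = -2*((2*Q²)/7 + Q/(-9 + Q)) = -2*((2*Q²)*(⅐) + Q/(-9 + Q)) = -2*(2*Q²/7 + Q/(-9 + Q)) = -4*Q²/7 - 2*Q/(-9 + Q))
√(11465 + I(209)) = √(11465 + (2/7)*209*(-7 + 2*209*(9 - 1*209))/(-9 + 209)) = √(11465 + (2/7)*209*(-7 + 2*209*(9 - 209))/200) = √(11465 + (2/7)*209*(1/200)*(-7 + 2*209*(-200))) = √(11465 + (2/7)*209*(1/200)*(-7 - 83600)) = √(11465 + (2/7)*209*(1/200)*(-83607)) = √(11465 - 17473863/700) = √(-9448363/700) = I*√66138541/70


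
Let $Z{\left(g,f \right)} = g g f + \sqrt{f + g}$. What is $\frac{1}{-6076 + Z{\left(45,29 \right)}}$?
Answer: $\frac{52649}{2771917127} - \frac{\sqrt{74}}{2771917127} \approx 1.8991 \cdot 10^{-5}$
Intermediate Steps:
$Z{\left(g,f \right)} = \sqrt{f + g} + f g^{2}$ ($Z{\left(g,f \right)} = g^{2} f + \sqrt{f + g} = f g^{2} + \sqrt{f + g} = \sqrt{f + g} + f g^{2}$)
$\frac{1}{-6076 + Z{\left(45,29 \right)}} = \frac{1}{-6076 + \left(\sqrt{29 + 45} + 29 \cdot 45^{2}\right)} = \frac{1}{-6076 + \left(\sqrt{74} + 29 \cdot 2025\right)} = \frac{1}{-6076 + \left(\sqrt{74} + 58725\right)} = \frac{1}{-6076 + \left(58725 + \sqrt{74}\right)} = \frac{1}{52649 + \sqrt{74}}$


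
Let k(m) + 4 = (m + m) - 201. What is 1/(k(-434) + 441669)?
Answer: 1/440596 ≈ 2.2697e-6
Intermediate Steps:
k(m) = -205 + 2*m (k(m) = -4 + ((m + m) - 201) = -4 + (2*m - 201) = -4 + (-201 + 2*m) = -205 + 2*m)
1/(k(-434) + 441669) = 1/((-205 + 2*(-434)) + 441669) = 1/((-205 - 868) + 441669) = 1/(-1073 + 441669) = 1/440596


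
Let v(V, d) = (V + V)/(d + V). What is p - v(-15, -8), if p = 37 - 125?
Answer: -2054/23 ≈ -89.304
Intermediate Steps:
v(V, d) = 2*V/(V + d) (v(V, d) = (2*V)/(V + d) = 2*V/(V + d))
p = -88
p - v(-15, -8) = -88 - 2*(-15)/(-15 - 8) = -88 - 2*(-15)/(-23) = -88 - 2*(-15)*(-1)/23 = -88 - 1*30/23 = -88 - 30/23 = -2054/23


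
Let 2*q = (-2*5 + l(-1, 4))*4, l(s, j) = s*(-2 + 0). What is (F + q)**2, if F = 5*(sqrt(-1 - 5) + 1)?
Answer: (11 - 5*I*sqrt(6))**2 ≈ -29.0 - 269.44*I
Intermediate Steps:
l(s, j) = -2*s (l(s, j) = s*(-2) = -2*s)
F = 5 + 5*I*sqrt(6) (F = 5*(sqrt(-6) + 1) = 5*(I*sqrt(6) + 1) = 5*(1 + I*sqrt(6)) = 5 + 5*I*sqrt(6) ≈ 5.0 + 12.247*I)
q = -16 (q = ((-2*5 - 2*(-1))*4)/2 = ((-10 + 2)*4)/2 = (-8*4)/2 = (1/2)*(-32) = -16)
(F + q)**2 = ((5 + 5*I*sqrt(6)) - 16)**2 = (-11 + 5*I*sqrt(6))**2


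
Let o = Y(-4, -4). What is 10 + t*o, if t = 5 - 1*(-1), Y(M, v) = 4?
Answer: 34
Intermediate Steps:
t = 6 (t = 5 + 1 = 6)
o = 4
10 + t*o = 10 + 6*4 = 10 + 24 = 34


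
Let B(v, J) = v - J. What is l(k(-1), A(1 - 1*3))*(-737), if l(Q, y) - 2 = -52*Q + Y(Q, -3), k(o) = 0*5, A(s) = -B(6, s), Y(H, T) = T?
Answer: 737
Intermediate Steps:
A(s) = -6 + s (A(s) = -(6 - s) = -6 + s)
k(o) = 0
l(Q, y) = -1 - 52*Q (l(Q, y) = 2 + (-52*Q - 3) = 2 + (-3 - 52*Q) = -1 - 52*Q)
l(k(-1), A(1 - 1*3))*(-737) = (-1 - 52*0)*(-737) = (-1 + 0)*(-737) = -1*(-737) = 737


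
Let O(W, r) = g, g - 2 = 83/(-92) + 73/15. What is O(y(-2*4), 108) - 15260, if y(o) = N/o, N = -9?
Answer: -21050569/1380 ≈ -15254.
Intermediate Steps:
y(o) = -9/o
g = 8231/1380 (g = 2 + (83/(-92) + 73/15) = 2 + (83*(-1/92) + 73*(1/15)) = 2 + (-83/92 + 73/15) = 2 + 5471/1380 = 8231/1380 ≈ 5.9645)
O(W, r) = 8231/1380
O(y(-2*4), 108) - 15260 = 8231/1380 - 15260 = -21050569/1380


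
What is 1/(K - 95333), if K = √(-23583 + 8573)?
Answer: -95333/9088395899 - I*√15010/9088395899 ≈ -1.049e-5 - 1.348e-8*I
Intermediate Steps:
K = I*√15010 (K = √(-15010) = I*√15010 ≈ 122.52*I)
1/(K - 95333) = 1/(I*√15010 - 95333) = 1/(-95333 + I*√15010)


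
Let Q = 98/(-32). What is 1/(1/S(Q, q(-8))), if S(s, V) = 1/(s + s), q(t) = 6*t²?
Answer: -8/49 ≈ -0.16327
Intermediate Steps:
Q = -49/16 (Q = 98*(-1/32) = -49/16 ≈ -3.0625)
S(s, V) = 1/(2*s)
1/(1/S(Q, q(-8))) = 1/(1/(1/(2*(-49/16)))) = 1/(1/((½)*(-16/49))) = 1/(1/(-8/49)) = 1/(-49/8) = -8/49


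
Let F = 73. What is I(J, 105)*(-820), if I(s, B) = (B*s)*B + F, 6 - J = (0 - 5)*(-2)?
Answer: 36102140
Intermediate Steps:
J = -4 (J = 6 - (0 - 5)*(-2) = 6 - (-5)*(-2) = 6 - 1*10 = 6 - 10 = -4)
I(s, B) = 73 + s*B² (I(s, B) = (B*s)*B + 73 = s*B² + 73 = 73 + s*B²)
I(J, 105)*(-820) = (73 - 4*105²)*(-820) = (73 - 4*11025)*(-820) = (73 - 44100)*(-820) = -44027*(-820) = 36102140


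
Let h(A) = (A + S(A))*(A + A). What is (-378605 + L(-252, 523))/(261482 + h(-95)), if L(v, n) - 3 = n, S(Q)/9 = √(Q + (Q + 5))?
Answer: -26421294757/19669774381 - 323257545*I*√185/39339548762 ≈ -1.3432 - 0.11176*I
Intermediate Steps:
S(Q) = 9*√(5 + 2*Q) (S(Q) = 9*√(Q + (Q + 5)) = 9*√(Q + (5 + Q)) = 9*√(5 + 2*Q))
L(v, n) = 3 + n
h(A) = 2*A*(A + 9*√(5 + 2*A)) (h(A) = (A + 9*√(5 + 2*A))*(A + A) = (A + 9*√(5 + 2*A))*(2*A) = 2*A*(A + 9*√(5 + 2*A)))
(-378605 + L(-252, 523))/(261482 + h(-95)) = (-378605 + (3 + 523))/(261482 + 2*(-95)*(-95 + 9*√(5 + 2*(-95)))) = (-378605 + 526)/(261482 + 2*(-95)*(-95 + 9*√(5 - 190))) = -378079/(261482 + 2*(-95)*(-95 + 9*√(-185))) = -378079/(261482 + 2*(-95)*(-95 + 9*(I*√185))) = -378079/(261482 + 2*(-95)*(-95 + 9*I*√185)) = -378079/(261482 + (18050 - 1710*I*√185)) = -378079/(279532 - 1710*I*√185)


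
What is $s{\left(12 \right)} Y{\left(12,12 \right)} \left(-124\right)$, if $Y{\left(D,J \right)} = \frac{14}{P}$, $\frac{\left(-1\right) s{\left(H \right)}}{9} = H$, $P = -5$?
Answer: $- \frac{187488}{5} \approx -37498.0$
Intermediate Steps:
$s{\left(H \right)} = - 9 H$
$Y{\left(D,J \right)} = - \frac{14}{5}$ ($Y{\left(D,J \right)} = \frac{14}{-5} = 14 \left(- \frac{1}{5}\right) = - \frac{14}{5}$)
$s{\left(12 \right)} Y{\left(12,12 \right)} \left(-124\right) = \left(-9\right) 12 \left(- \frac{14}{5}\right) \left(-124\right) = \left(-108\right) \left(- \frac{14}{5}\right) \left(-124\right) = \frac{1512}{5} \left(-124\right) = - \frac{187488}{5}$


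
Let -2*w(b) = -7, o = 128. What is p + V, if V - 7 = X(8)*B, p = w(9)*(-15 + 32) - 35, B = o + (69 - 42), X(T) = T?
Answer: 2543/2 ≈ 1271.5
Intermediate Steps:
w(b) = 7/2 (w(b) = -1/2*(-7) = 7/2)
B = 155 (B = 128 + (69 - 42) = 128 + 27 = 155)
p = 49/2 (p = 7*(-15 + 32)/2 - 35 = (7/2)*17 - 35 = 119/2 - 35 = 49/2 ≈ 24.500)
V = 1247 (V = 7 + 8*155 = 7 + 1240 = 1247)
p + V = 49/2 + 1247 = 2543/2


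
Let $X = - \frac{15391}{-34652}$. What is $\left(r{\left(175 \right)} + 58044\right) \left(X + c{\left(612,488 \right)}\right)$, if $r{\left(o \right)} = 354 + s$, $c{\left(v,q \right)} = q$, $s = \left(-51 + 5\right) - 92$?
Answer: $\frac{246520883355}{8663} \approx 2.8457 \cdot 10^{7}$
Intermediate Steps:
$s = -138$ ($s = -46 - 92 = -138$)
$r{\left(o \right)} = 216$ ($r{\left(o \right)} = 354 - 138 = 216$)
$X = \frac{15391}{34652}$ ($X = \left(-15391\right) \left(- \frac{1}{34652}\right) = \frac{15391}{34652} \approx 0.44416$)
$\left(r{\left(175 \right)} + 58044\right) \left(X + c{\left(612,488 \right)}\right) = \left(216 + 58044\right) \left(\frac{15391}{34652} + 488\right) = 58260 \cdot \frac{16925567}{34652} = \frac{246520883355}{8663}$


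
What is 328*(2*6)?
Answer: 3936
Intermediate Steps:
328*(2*6) = 328*12 = 3936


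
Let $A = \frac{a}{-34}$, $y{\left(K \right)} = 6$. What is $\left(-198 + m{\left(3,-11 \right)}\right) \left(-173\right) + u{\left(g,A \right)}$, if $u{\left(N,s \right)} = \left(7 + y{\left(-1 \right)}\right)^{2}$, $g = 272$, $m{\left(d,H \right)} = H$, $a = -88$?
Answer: $36326$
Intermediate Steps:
$A = \frac{44}{17}$ ($A = - \frac{88}{-34} = \left(-88\right) \left(- \frac{1}{34}\right) = \frac{44}{17} \approx 2.5882$)
$u{\left(N,s \right)} = 169$ ($u{\left(N,s \right)} = \left(7 + 6\right)^{2} = 13^{2} = 169$)
$\left(-198 + m{\left(3,-11 \right)}\right) \left(-173\right) + u{\left(g,A \right)} = \left(-198 - 11\right) \left(-173\right) + 169 = \left(-209\right) \left(-173\right) + 169 = 36157 + 169 = 36326$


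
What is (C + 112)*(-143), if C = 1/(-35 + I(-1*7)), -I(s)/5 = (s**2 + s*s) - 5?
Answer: -8007857/500 ≈ -16016.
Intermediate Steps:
I(s) = 25 - 10*s**2 (I(s) = -5*((s**2 + s*s) - 5) = -5*((s**2 + s**2) - 5) = -5*(2*s**2 - 5) = -5*(-5 + 2*s**2) = 25 - 10*s**2)
C = -1/500 (C = 1/(-35 + (25 - 10*(-1*7)**2)) = 1/(-35 + (25 - 10*(-7)**2)) = 1/(-35 + (25 - 10*49)) = 1/(-35 + (25 - 490)) = 1/(-35 - 465) = 1/(-500) = -1/500 ≈ -0.0020000)
(C + 112)*(-143) = (-1/500 + 112)*(-143) = (55999/500)*(-143) = -8007857/500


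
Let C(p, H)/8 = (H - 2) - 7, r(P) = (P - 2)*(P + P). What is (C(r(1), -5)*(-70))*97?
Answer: 760480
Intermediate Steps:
r(P) = 2*P*(-2 + P) (r(P) = (-2 + P)*(2*P) = 2*P*(-2 + P))
C(p, H) = -72 + 8*H (C(p, H) = 8*((H - 2) - 7) = 8*((-2 + H) - 7) = 8*(-9 + H) = -72 + 8*H)
(C(r(1), -5)*(-70))*97 = ((-72 + 8*(-5))*(-70))*97 = ((-72 - 40)*(-70))*97 = -112*(-70)*97 = 7840*97 = 760480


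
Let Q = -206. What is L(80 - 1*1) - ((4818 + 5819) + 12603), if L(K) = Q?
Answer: -23446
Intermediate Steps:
L(K) = -206
L(80 - 1*1) - ((4818 + 5819) + 12603) = -206 - ((4818 + 5819) + 12603) = -206 - (10637 + 12603) = -206 - 1*23240 = -206 - 23240 = -23446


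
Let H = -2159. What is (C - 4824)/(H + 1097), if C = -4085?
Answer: 151/18 ≈ 8.3889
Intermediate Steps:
(C - 4824)/(H + 1097) = (-4085 - 4824)/(-2159 + 1097) = -8909/(-1062) = -8909*(-1/1062) = 151/18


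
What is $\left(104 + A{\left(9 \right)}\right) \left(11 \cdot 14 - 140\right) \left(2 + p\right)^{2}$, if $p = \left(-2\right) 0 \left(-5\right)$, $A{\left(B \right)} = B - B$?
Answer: $5824$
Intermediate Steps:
$A{\left(B \right)} = 0$
$p = 0$ ($p = 0 \left(-5\right) = 0$)
$\left(104 + A{\left(9 \right)}\right) \left(11 \cdot 14 - 140\right) \left(2 + p\right)^{2} = \left(104 + 0\right) \left(11 \cdot 14 - 140\right) \left(2 + 0\right)^{2} = 104 \left(154 - 140\right) 2^{2} = 104 \cdot 14 \cdot 4 = 1456 \cdot 4 = 5824$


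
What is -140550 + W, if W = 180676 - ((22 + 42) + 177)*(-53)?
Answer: 52899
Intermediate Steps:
W = 193449 (W = 180676 - (64 + 177)*(-53) = 180676 - 241*(-53) = 180676 - 1*(-12773) = 180676 + 12773 = 193449)
-140550 + W = -140550 + 193449 = 52899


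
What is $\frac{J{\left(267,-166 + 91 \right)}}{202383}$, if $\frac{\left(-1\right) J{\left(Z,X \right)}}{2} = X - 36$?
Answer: $\frac{74}{67461} \approx 0.0010969$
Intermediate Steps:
$J{\left(Z,X \right)} = 72 - 2 X$ ($J{\left(Z,X \right)} = - 2 \left(X - 36\right) = - 2 \left(-36 + X\right) = 72 - 2 X$)
$\frac{J{\left(267,-166 + 91 \right)}}{202383} = \frac{72 - 2 \left(-166 + 91\right)}{202383} = \left(72 - -150\right) \frac{1}{202383} = \left(72 + 150\right) \frac{1}{202383} = 222 \cdot \frac{1}{202383} = \frac{74}{67461}$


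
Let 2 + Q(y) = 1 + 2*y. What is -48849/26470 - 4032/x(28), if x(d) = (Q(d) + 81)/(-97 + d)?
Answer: 919690287/449990 ≈ 2043.8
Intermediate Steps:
Q(y) = -1 + 2*y (Q(y) = -2 + (1 + 2*y) = -1 + 2*y)
x(d) = (80 + 2*d)/(-97 + d) (x(d) = ((-1 + 2*d) + 81)/(-97 + d) = (80 + 2*d)/(-97 + d))
-48849/26470 - 4032/x(28) = -48849/26470 - 4032*(-97 + 28)/(2*(40 + 28)) = -48849*1/26470 - 4032/(2*68/(-69)) = -48849/26470 - 4032/(2*(-1/69)*68) = -48849/26470 - 4032/(-136/69) = -48849/26470 - 4032*(-69/136) = -48849/26470 + 34776/17 = 919690287/449990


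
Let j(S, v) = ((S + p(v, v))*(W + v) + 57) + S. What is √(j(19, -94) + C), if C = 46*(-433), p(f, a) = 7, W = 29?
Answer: 2*I*√5383 ≈ 146.74*I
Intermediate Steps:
j(S, v) = 57 + S + (7 + S)*(29 + v) (j(S, v) = ((S + 7)*(29 + v) + 57) + S = ((7 + S)*(29 + v) + 57) + S = (57 + (7 + S)*(29 + v)) + S = 57 + S + (7 + S)*(29 + v))
C = -19918
√(j(19, -94) + C) = √((260 + 7*(-94) + 30*19 + 19*(-94)) - 19918) = √((260 - 658 + 570 - 1786) - 19918) = √(-1614 - 19918) = √(-21532) = 2*I*√5383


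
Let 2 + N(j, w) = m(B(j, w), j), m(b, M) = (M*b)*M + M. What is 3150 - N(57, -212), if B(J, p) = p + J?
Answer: 506690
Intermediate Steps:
B(J, p) = J + p
m(b, M) = M + b*M² (m(b, M) = b*M² + M = M + b*M²)
N(j, w) = -2 + j*(1 + j*(j + w))
3150 - N(57, -212) = 3150 - (-2 + 57*(1 + 57*(57 - 212))) = 3150 - (-2 + 57*(1 + 57*(-155))) = 3150 - (-2 + 57*(1 - 8835)) = 3150 - (-2 + 57*(-8834)) = 3150 - (-2 - 503538) = 3150 - 1*(-503540) = 3150 + 503540 = 506690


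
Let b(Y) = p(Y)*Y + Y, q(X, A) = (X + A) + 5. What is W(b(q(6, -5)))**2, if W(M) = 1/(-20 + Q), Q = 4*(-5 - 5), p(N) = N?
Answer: 1/3600 ≈ 0.00027778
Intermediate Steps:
Q = -40 (Q = 4*(-10) = -40)
q(X, A) = 5 + A + X (q(X, A) = (A + X) + 5 = 5 + A + X)
b(Y) = Y + Y**2 (b(Y) = Y*Y + Y = Y**2 + Y = Y + Y**2)
W(M) = -1/60 (W(M) = 1/(-20 - 40) = 1/(-60) = -1/60)
W(b(q(6, -5)))**2 = (-1/60)**2 = 1/3600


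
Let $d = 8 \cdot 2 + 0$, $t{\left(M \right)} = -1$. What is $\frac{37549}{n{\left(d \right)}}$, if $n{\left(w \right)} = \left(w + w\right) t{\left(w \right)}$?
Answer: $- \frac{37549}{32} \approx -1173.4$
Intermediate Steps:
$d = 16$ ($d = 16 + 0 = 16$)
$n{\left(w \right)} = - 2 w$ ($n{\left(w \right)} = \left(w + w\right) \left(-1\right) = 2 w \left(-1\right) = - 2 w$)
$\frac{37549}{n{\left(d \right)}} = \frac{37549}{\left(-2\right) 16} = \frac{37549}{-32} = 37549 \left(- \frac{1}{32}\right) = - \frac{37549}{32}$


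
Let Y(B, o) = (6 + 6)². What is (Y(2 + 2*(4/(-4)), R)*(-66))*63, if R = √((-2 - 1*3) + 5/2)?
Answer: -598752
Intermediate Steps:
R = I*√10/2 (R = √((-2 - 3) + 5*(½)) = √(-5 + 5/2) = √(-5/2) = I*√10/2 ≈ 1.5811*I)
Y(B, o) = 144 (Y(B, o) = 12² = 144)
(Y(2 + 2*(4/(-4)), R)*(-66))*63 = (144*(-66))*63 = -9504*63 = -598752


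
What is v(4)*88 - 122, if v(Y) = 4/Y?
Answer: -34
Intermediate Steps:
v(4)*88 - 122 = (4/4)*88 - 122 = (4*(¼))*88 - 122 = 1*88 - 122 = 88 - 122 = -34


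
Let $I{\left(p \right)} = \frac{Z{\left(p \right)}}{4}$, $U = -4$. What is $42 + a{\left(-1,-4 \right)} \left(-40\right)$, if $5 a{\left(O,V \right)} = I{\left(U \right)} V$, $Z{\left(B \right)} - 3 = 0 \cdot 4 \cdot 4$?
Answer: $66$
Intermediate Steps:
$Z{\left(B \right)} = 3$ ($Z{\left(B \right)} = 3 + 0 \cdot 4 \cdot 4 = 3 + 0 \cdot 4 = 3 + 0 = 3$)
$I{\left(p \right)} = \frac{3}{4}$
$a{\left(O,V \right)} = \frac{3 V}{20}$ ($a{\left(O,V \right)} = \frac{\frac{3}{4} V}{5} = \frac{3 V}{20}$)
$42 + a{\left(-1,-4 \right)} \left(-40\right) = 42 + \frac{3}{20} \left(-4\right) \left(-40\right) = 42 - -24 = 42 + 24 = 66$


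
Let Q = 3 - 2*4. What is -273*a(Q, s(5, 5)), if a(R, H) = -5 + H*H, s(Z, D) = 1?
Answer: 1092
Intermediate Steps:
Q = -5 (Q = 3 - 8 = -5)
a(R, H) = -5 + H²
-273*a(Q, s(5, 5)) = -273*(-5 + 1²) = -273*(-5 + 1) = -273*(-4) = 1092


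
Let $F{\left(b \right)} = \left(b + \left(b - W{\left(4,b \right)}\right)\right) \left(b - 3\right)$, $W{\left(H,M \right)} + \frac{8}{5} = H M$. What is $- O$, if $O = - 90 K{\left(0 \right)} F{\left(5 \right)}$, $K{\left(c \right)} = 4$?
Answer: $-6048$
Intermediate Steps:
$W{\left(H,M \right)} = - \frac{8}{5} + H M$
$F{\left(b \right)} = \left(-3 + b\right) \left(\frac{8}{5} - 2 b\right)$ ($F{\left(b \right)} = \left(b - \left(- \frac{8}{5} + 3 b\right)\right) \left(b - 3\right) = \left(b - \left(- \frac{8}{5} + 3 b\right)\right) \left(-3 + b\right) = \left(\frac{8}{5} - 2 b\right) \left(-3 + b\right) = \left(-3 + b\right) \left(\frac{8}{5} - 2 b\right)$)
$O = 6048$ ($O = \left(-90\right) 4 \left(- \frac{24}{5} - 2 \cdot 5^{2} + \frac{38}{5} \cdot 5\right) = - 360 \left(- \frac{24}{5} - 50 + 38\right) = \left(-360\right) \left(- \frac{84}{5}\right) = 6048$)
$- O = \left(-1\right) 6048 = -6048$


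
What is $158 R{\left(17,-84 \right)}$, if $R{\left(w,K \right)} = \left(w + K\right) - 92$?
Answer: $-25122$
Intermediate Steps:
$R{\left(w,K \right)} = -92 + K + w$ ($R{\left(w,K \right)} = \left(K + w\right) - 92 = -92 + K + w$)
$158 R{\left(17,-84 \right)} = 158 \left(-92 - 84 + 17\right) = 158 \left(-159\right) = -25122$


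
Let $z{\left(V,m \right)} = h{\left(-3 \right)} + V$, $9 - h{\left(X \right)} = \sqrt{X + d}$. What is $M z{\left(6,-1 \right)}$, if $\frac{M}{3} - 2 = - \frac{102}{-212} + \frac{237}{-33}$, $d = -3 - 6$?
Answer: $- \frac{246645}{1166} + \frac{16443 i \sqrt{3}}{583} \approx -211.53 + 48.851 i$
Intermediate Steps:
$d = -9$ ($d = -3 - 6 = -9$)
$h{\left(X \right)} = 9 - \sqrt{-9 + X}$ ($h{\left(X \right)} = 9 - \sqrt{X - 9} = 9 - \sqrt{-9 + X}$)
$z{\left(V,m \right)} = 9 + V - 2 i \sqrt{3}$ ($z{\left(V,m \right)} = \left(9 - \sqrt{-9 - 3}\right) + V = \left(9 - \sqrt{-12}\right) + V = \left(9 - 2 i \sqrt{3}\right) + V = 9 + V - 2 i \sqrt{3}$)
$M = - \frac{16443}{1166}$ ($M = 6 + 3 \left(- \frac{102}{-212} + \frac{237}{-33}\right) = 6 + 3 \left(\left(-102\right) \left(- \frac{1}{212}\right) + 237 \left(- \frac{1}{33}\right)\right) = 6 + 3 \left(\frac{51}{106} - \frac{79}{11}\right) = 6 + 3 \left(- \frac{7813}{1166}\right) = 6 - \frac{23439}{1166} = - \frac{16443}{1166} \approx -14.102$)
$M z{\left(6,-1 \right)} = - \frac{16443 \left(9 + 6 - 2 i \sqrt{3}\right)}{1166} = - \frac{16443 \left(15 - 2 i \sqrt{3}\right)}{1166} = - \frac{246645}{1166} + \frac{16443 i \sqrt{3}}{583}$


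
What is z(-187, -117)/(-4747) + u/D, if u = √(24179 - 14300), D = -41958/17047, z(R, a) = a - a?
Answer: -17047*√9879/41958 ≈ -40.382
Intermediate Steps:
z(R, a) = 0
D = -41958/17047 (D = -41958*1/17047 = -41958/17047 ≈ -2.4613)
u = √9879 ≈ 99.393
z(-187, -117)/(-4747) + u/D = 0/(-4747) + √9879/(-41958/17047) = 0*(-1/4747) + √9879*(-17047/41958) = 0 - 17047*√9879/41958 = -17047*√9879/41958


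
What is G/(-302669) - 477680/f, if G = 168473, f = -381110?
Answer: 8037218289/11535018259 ≈ 0.69677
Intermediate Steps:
G/(-302669) - 477680/f = 168473/(-302669) - 477680/(-381110) = 168473*(-1/302669) - 477680*(-1/381110) = -168473/302669 + 47768/38111 = 8037218289/11535018259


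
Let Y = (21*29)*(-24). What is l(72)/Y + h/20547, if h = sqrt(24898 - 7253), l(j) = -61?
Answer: 61/14616 + sqrt(17645)/20547 ≈ 0.010638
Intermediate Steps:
h = sqrt(17645) ≈ 132.83
Y = -14616 (Y = 609*(-24) = -14616)
l(72)/Y + h/20547 = -61/(-14616) + sqrt(17645)/20547 = -61*(-1/14616) + sqrt(17645)*(1/20547) = 61/14616 + sqrt(17645)/20547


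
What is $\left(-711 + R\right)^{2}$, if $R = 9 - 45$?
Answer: $558009$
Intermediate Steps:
$R = -36$ ($R = 9 - 45 = -36$)
$\left(-711 + R\right)^{2} = \left(-711 - 36\right)^{2} = \left(-747\right)^{2} = 558009$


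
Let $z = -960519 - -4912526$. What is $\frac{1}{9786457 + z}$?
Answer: $\frac{1}{13738464} \approx 7.2788 \cdot 10^{-8}$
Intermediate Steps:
$z = 3952007$ ($z = -960519 + 4912526 = 3952007$)
$\frac{1}{9786457 + z} = \frac{1}{9786457 + 3952007} = \frac{1}{13738464}$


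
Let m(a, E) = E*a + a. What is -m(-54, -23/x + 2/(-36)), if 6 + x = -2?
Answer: 825/4 ≈ 206.25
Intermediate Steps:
x = -8 (x = -6 - 2 = -8)
m(a, E) = a + E*a
-m(-54, -23/x + 2/(-36)) = -(-54)*(1 + (-23/(-8) + 2/(-36))) = -(-54)*(1 + (-23*(-⅛) + 2*(-1/36))) = -(-54)*(1 + (23/8 - 1/18)) = -(-54)*(1 + 203/72) = -(-54)*275/72 = -1*(-825/4) = 825/4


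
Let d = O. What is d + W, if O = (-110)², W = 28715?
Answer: 40815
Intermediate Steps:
O = 12100
d = 12100
d + W = 12100 + 28715 = 40815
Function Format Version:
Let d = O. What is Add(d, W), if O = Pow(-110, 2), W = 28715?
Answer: 40815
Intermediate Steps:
O = 12100
d = 12100
Add(d, W) = Add(12100, 28715) = 40815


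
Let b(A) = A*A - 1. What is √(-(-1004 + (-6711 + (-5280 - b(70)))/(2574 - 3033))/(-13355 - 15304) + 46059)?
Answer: √98395809622515633/1461609 ≈ 214.61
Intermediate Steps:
b(A) = -1 + A² (b(A) = A² - 1 = -1 + A²)
√(-(-1004 + (-6711 + (-5280 - b(70)))/(2574 - 3033))/(-13355 - 15304) + 46059) = √(-(-1004 + (-6711 + (-5280 - (-1 + 70²)))/(2574 - 3033))/(-13355 - 15304) + 46059) = √(-(-1004 + (-6711 + (-5280 - (-1 + 4900)))/(-459))/(-28659) + 46059) = √(-(-1004 + (-6711 + (-5280 - 1*4899))*(-1/459))*(-1)/28659 + 46059) = √(-(-1004 + (-6711 + (-5280 - 4899))*(-1/459))*(-1)/28659 + 46059) = √(-(-1004 + (-6711 - 10179)*(-1/459))*(-1)/28659 + 46059) = √(-(-1004 - 16890*(-1/459))*(-1)/28659 + 46059) = √(-(-1004 + 5630/153)*(-1)/28659 + 46059) = √(-(-147982)*(-1)/(153*28659) + 46059) = √(-1*147982/4384827 + 46059) = √(-147982/4384827 + 46059) = √(201960598811/4384827) = √98395809622515633/1461609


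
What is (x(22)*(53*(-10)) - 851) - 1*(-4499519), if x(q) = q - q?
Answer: 4498668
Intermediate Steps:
x(q) = 0
(x(22)*(53*(-10)) - 851) - 1*(-4499519) = (0*(53*(-10)) - 851) - 1*(-4499519) = (0*(-530) - 851) + 4499519 = (0 - 851) + 4499519 = -851 + 4499519 = 4498668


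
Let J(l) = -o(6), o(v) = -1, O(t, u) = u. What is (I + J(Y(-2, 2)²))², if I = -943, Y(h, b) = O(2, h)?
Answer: 887364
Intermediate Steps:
Y(h, b) = h
J(l) = 1 (J(l) = -1*(-1) = 1)
(I + J(Y(-2, 2)²))² = (-943 + 1)² = (-942)² = 887364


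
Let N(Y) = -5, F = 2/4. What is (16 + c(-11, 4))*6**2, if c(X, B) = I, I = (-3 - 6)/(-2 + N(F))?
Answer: 4356/7 ≈ 622.29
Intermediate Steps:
F = 1/2 (F = 2*(1/4) = 1/2 ≈ 0.50000)
I = 9/7 (I = (-3 - 6)/(-2 - 5) = -9/(-7) = -9*(-1/7) = 9/7 ≈ 1.2857)
c(X, B) = 9/7
(16 + c(-11, 4))*6**2 = (16 + 9/7)*6**2 = (121/7)*36 = 4356/7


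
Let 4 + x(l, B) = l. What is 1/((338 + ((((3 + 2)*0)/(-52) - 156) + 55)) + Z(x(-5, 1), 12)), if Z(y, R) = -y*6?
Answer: 1/291 ≈ 0.0034364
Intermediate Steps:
x(l, B) = -4 + l
Z(y, R) = -6*y
1/((338 + ((((3 + 2)*0)/(-52) - 156) + 55)) + Z(x(-5, 1), 12)) = 1/((338 + ((((3 + 2)*0)/(-52) - 156) + 55)) - 6*(-4 - 5)) = 1/((338 + (((5*0)*(-1/52) - 156) + 55)) - 6*(-9)) = 1/((338 + ((0*(-1/52) - 156) + 55)) + 54) = 1/((338 + ((0 - 156) + 55)) + 54) = 1/((338 + (-156 + 55)) + 54) = 1/((338 - 101) + 54) = 1/(237 + 54) = 1/291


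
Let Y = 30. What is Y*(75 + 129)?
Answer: 6120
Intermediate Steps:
Y*(75 + 129) = 30*(75 + 129) = 30*204 = 6120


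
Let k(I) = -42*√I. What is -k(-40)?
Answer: 84*I*√10 ≈ 265.63*I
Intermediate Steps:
-k(-40) = -(-42)*√(-40) = -(-42)*2*I*√10 = -(-84)*I*√10 = 84*I*√10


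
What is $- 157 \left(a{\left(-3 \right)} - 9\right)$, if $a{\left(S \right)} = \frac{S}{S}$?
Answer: $1256$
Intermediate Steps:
$a{\left(S \right)} = 1$
$- 157 \left(a{\left(-3 \right)} - 9\right) = - 157 \left(1 - 9\right) = \left(-157\right) \left(-8\right) = 1256$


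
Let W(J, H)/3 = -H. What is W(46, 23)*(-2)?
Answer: 138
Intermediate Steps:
W(J, H) = -3*H (W(J, H) = 3*(-H) = -3*H)
W(46, 23)*(-2) = -3*23*(-2) = -69*(-2) = 138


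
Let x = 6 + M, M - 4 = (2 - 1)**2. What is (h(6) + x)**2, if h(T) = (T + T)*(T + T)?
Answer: 24025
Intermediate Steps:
M = 5 (M = 4 + (2 - 1)**2 = 4 + 1**2 = 4 + 1 = 5)
h(T) = 4*T**2 (h(T) = (2*T)*(2*T) = 4*T**2)
x = 11 (x = 6 + 5 = 11)
(h(6) + x)**2 = (4*6**2 + 11)**2 = (4*36 + 11)**2 = (144 + 11)**2 = 155**2 = 24025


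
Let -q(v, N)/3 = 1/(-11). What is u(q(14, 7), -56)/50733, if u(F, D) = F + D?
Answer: -613/558063 ≈ -0.0010984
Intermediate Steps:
q(v, N) = 3/11 (q(v, N) = -3/(-11) = -3*(-1/11) = 3/11)
u(F, D) = D + F
u(q(14, 7), -56)/50733 = (-56 + 3/11)/50733 = -613/11*1/50733 = -613/558063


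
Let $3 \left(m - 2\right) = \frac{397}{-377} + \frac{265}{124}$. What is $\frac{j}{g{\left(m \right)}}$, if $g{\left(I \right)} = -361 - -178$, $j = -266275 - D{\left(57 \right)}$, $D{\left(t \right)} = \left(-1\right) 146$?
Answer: $\frac{266129}{183} \approx 1454.3$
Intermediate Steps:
$D{\left(t \right)} = -146$
$m = \frac{331165}{140244}$ ($m = 2 + \frac{\frac{397}{-377} + \frac{265}{124}}{3} = 2 + \frac{397 \left(- \frac{1}{377}\right) + 265 \cdot \frac{1}{124}}{3} = 2 + \frac{- \frac{397}{377} + \frac{265}{124}}{3} = 2 + \frac{1}{3} \cdot \frac{50677}{46748} = 2 + \frac{50677}{140244} = \frac{331165}{140244} \approx 2.3613$)
$j = -266129$ ($j = -266275 - -146 = -266275 + 146 = -266129$)
$g{\left(I \right)} = -183$ ($g{\left(I \right)} = -361 + 178 = -183$)
$\frac{j}{g{\left(m \right)}} = - \frac{266129}{-183} = \left(-266129\right) \left(- \frac{1}{183}\right) = \frac{266129}{183}$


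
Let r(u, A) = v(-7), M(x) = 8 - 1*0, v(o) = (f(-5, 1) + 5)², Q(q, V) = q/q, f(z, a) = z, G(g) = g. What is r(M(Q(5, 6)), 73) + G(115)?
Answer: 115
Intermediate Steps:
Q(q, V) = 1
v(o) = 0 (v(o) = (-5 + 5)² = 0² = 0)
M(x) = 8 (M(x) = 8 + 0 = 8)
r(u, A) = 0
r(M(Q(5, 6)), 73) + G(115) = 0 + 115 = 115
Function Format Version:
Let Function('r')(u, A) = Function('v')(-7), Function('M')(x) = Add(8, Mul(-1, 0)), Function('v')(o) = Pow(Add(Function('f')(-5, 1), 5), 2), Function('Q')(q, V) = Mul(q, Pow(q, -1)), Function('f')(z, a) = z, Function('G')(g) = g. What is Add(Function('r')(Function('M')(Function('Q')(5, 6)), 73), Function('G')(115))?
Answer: 115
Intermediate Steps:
Function('Q')(q, V) = 1
Function('v')(o) = 0 (Function('v')(o) = Pow(Add(-5, 5), 2) = Pow(0, 2) = 0)
Function('M')(x) = 8 (Function('M')(x) = Add(8, 0) = 8)
Function('r')(u, A) = 0
Add(Function('r')(Function('M')(Function('Q')(5, 6)), 73), Function('G')(115)) = Add(0, 115) = 115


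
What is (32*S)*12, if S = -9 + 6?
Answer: -1152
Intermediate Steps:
S = -3
(32*S)*12 = (32*(-3))*12 = -96*12 = -1152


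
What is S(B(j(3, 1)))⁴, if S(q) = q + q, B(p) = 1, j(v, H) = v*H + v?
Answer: 16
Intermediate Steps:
j(v, H) = v + H*v (j(v, H) = H*v + v = v + H*v)
S(q) = 2*q
S(B(j(3, 1)))⁴ = (2*1)⁴ = 2⁴ = 16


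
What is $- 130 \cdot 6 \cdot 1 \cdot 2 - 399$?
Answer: $-1959$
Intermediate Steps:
$- 130 \cdot 6 \cdot 1 \cdot 2 - 399 = - 130 \cdot 6 \cdot 2 - 399 = \left(-130\right) 12 - 399 = -1560 - 399 = -1959$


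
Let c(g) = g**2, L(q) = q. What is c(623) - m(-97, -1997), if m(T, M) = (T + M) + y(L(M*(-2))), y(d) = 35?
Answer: 390188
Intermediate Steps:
m(T, M) = 35 + M + T (m(T, M) = (T + M) + 35 = (M + T) + 35 = 35 + M + T)
c(623) - m(-97, -1997) = 623**2 - (35 - 1997 - 97) = 388129 - 1*(-2059) = 388129 + 2059 = 390188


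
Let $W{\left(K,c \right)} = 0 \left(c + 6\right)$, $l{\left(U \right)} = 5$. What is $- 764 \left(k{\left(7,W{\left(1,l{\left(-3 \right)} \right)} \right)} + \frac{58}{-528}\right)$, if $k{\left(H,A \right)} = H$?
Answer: $- \frac{347429}{66} \approx -5264.1$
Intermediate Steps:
$W{\left(K,c \right)} = 0$ ($W{\left(K,c \right)} = 0 \left(6 + c\right) = 0$)
$- 764 \left(k{\left(7,W{\left(1,l{\left(-3 \right)} \right)} \right)} + \frac{58}{-528}\right) = - 764 \left(7 + \frac{58}{-528}\right) = - 764 \left(7 + 58 \left(- \frac{1}{528}\right)\right) = - 764 \left(7 - \frac{29}{264}\right) = \left(-764\right) \frac{1819}{264} = - \frac{347429}{66}$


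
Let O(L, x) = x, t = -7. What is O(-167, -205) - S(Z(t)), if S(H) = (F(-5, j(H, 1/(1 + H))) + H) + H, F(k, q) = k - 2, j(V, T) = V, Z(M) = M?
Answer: -184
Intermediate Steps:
F(k, q) = -2 + k
S(H) = -7 + 2*H (S(H) = ((-2 - 5) + H) + H = (-7 + H) + H = -7 + 2*H)
O(-167, -205) - S(Z(t)) = -205 - (-7 + 2*(-7)) = -205 - (-7 - 14) = -205 - 1*(-21) = -205 + 21 = -184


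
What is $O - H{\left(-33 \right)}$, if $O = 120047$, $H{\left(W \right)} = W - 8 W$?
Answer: $119816$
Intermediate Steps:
$H{\left(W \right)} = - 7 W$
$O - H{\left(-33 \right)} = 120047 - \left(-7\right) \left(-33\right) = 120047 - 231 = 119816$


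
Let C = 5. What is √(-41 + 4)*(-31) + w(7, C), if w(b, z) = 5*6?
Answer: 30 - 31*I*√37 ≈ 30.0 - 188.57*I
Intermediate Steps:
w(b, z) = 30
√(-41 + 4)*(-31) + w(7, C) = √(-41 + 4)*(-31) + 30 = √(-37)*(-31) + 30 = (I*√37)*(-31) + 30 = -31*I*√37 + 30 = 30 - 31*I*√37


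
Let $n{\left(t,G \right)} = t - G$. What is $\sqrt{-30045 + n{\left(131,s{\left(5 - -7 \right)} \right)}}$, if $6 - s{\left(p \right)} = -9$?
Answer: $173 i \approx 173.0 i$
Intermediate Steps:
$s{\left(p \right)} = 15$ ($s{\left(p \right)} = 6 - -9 = 6 + 9 = 15$)
$\sqrt{-30045 + n{\left(131,s{\left(5 - -7 \right)} \right)}} = \sqrt{-30045 + \left(131 - 15\right)} = \sqrt{-30045 + 116} = \sqrt{-29929} = 173 i$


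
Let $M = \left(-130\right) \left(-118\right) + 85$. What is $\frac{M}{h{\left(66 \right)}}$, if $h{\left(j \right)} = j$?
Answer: $\frac{15425}{66} \approx 233.71$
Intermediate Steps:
$M = 15425$ ($M = 15340 + 85 = 15425$)
$\frac{M}{h{\left(66 \right)}} = \frac{15425}{66}$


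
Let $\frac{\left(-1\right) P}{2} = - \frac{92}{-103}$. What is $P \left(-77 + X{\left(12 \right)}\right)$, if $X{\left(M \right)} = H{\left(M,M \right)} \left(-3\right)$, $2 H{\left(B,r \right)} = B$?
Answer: $\frac{17480}{103} \approx 169.71$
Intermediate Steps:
$H{\left(B,r \right)} = \frac{B}{2}$
$P = - \frac{184}{103}$ ($P = - 2 \left(- \frac{92}{-103}\right) = - 2 \left(\left(-92\right) \left(- \frac{1}{103}\right)\right) = \left(-2\right) \frac{92}{103} = - \frac{184}{103} \approx -1.7864$)
$X{\left(M \right)} = - \frac{3 M}{2}$ ($X{\left(M \right)} = \frac{M}{2} \left(-3\right) = - \frac{3 M}{2}$)
$P \left(-77 + X{\left(12 \right)}\right) = - \frac{184 \left(-77 - 18\right)}{103} = \left(- \frac{184}{103}\right) \left(-95\right) = \frac{17480}{103}$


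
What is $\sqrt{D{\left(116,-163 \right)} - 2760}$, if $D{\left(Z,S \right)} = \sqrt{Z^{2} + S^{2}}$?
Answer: $\sqrt{-2760 + 5 \sqrt{1601}} \approx 50.596 i$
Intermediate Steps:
$D{\left(Z,S \right)} = \sqrt{S^{2} + Z^{2}}$
$\sqrt{D{\left(116,-163 \right)} - 2760} = \sqrt{\sqrt{\left(-163\right)^{2} + 116^{2}} - 2760} = \sqrt{\sqrt{26569 + 13456} - 2760} = \sqrt{\sqrt{40025} - 2760} = \sqrt{5 \sqrt{1601} - 2760} = \sqrt{-2760 + 5 \sqrt{1601}}$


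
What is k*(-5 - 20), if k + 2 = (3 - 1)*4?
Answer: -150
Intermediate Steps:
k = 6 (k = -2 + (3 - 1)*4 = -2 + 2*4 = -2 + 8 = 6)
k*(-5 - 20) = 6*(-5 - 20) = 6*(-25) = -150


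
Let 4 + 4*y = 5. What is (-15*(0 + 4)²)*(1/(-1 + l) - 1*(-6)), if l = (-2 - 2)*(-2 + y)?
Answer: -1480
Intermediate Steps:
y = ¼ (y = -1 + (¼)*5 = -1 + 5/4 = ¼ ≈ 0.25000)
l = 7 (l = (-2 - 2)*(-2 + ¼) = -4*(-7/4) = 7)
(-15*(0 + 4)²)*(1/(-1 + l) - 1*(-6)) = (-15*(0 + 4)²)*(1/(-1 + 7) - 1*(-6)) = (-15*4²)*(1/6 + 6) = (-15*16)*(⅙ + 6) = -240*37/6 = -1480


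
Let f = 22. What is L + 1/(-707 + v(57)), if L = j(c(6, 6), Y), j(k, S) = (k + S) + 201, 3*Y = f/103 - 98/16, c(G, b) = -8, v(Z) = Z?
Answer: 153471889/803400 ≈ 191.03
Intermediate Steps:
Y = -4871/2472 (Y = (22/103 - 98/16)/3 = (22*(1/103) - 98*1/16)/3 = (22/103 - 49/8)/3 = (⅓)*(-4871/824) = -4871/2472 ≈ -1.9705)
j(k, S) = 201 + S + k (j(k, S) = (S + k) + 201 = 201 + S + k)
L = 472225/2472 (L = 201 - 4871/2472 - 8 = 472225/2472 ≈ 191.03)
L + 1/(-707 + v(57)) = 472225/2472 + 1/(-707 + 57) = 472225/2472 + 1/(-650) = 472225/2472 - 1/650 = 153471889/803400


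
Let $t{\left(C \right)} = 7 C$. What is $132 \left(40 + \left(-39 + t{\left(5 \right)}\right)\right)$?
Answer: $4752$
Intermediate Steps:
$132 \left(40 + \left(-39 + t{\left(5 \right)}\right)\right) = 132 \left(40 + \left(-39 + 7 \cdot 5\right)\right) = 132 \left(40 + \left(-39 + 35\right)\right) = 132 \left(40 - 4\right) = 132 \cdot 36 = 4752$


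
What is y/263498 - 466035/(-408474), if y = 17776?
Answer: 21676720709/17938680342 ≈ 1.2084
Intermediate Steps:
y/263498 - 466035/(-408474) = 17776/263498 - 466035/(-408474) = 17776*(1/263498) - 466035*(-1/408474) = 8888/131749 + 155345/136158 = 21676720709/17938680342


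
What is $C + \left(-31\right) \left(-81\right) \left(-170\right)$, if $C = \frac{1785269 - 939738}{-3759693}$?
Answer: $- \frac{1604900996441}{3759693} \approx -4.2687 \cdot 10^{5}$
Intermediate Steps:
$C = - \frac{845531}{3759693}$ ($C = \left(1785269 - 939738\right) \left(- \frac{1}{3759693}\right) = 845531 \left(- \frac{1}{3759693}\right) = - \frac{845531}{3759693} \approx -0.22489$)
$C + \left(-31\right) \left(-81\right) \left(-170\right) = - \frac{845531}{3759693} + \left(-31\right) \left(-81\right) \left(-170\right) = - \frac{845531}{3759693} + 2511 \left(-170\right) = - \frac{845531}{3759693} - 426870 = - \frac{1604900996441}{3759693}$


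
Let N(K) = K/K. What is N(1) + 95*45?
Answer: 4276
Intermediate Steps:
N(K) = 1
N(1) + 95*45 = 1 + 95*45 = 1 + 4275 = 4276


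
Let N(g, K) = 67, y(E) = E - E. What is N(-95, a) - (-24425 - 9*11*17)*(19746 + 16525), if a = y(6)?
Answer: 946963335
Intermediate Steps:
y(E) = 0
a = 0
N(-95, a) - (-24425 - 9*11*17)*(19746 + 16525) = 67 - (-24425 - 9*11*17)*(19746 + 16525) = 67 - (-24425 - 99*17)*36271 = 67 - (-24425 - 1683)*36271 = 67 - (-26108)*36271 = 67 - 1*(-946963268) = 67 + 946963268 = 946963335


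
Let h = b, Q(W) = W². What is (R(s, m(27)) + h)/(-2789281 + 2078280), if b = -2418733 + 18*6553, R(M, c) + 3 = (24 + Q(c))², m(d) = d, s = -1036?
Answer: 1733773/711001 ≈ 2.4385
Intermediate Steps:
R(M, c) = -3 + (24 + c²)²
b = -2300779 (b = -2418733 + 117954 = -2300779)
h = -2300779
(R(s, m(27)) + h)/(-2789281 + 2078280) = ((-3 + (24 + 27²)²) - 2300779)/(-2789281 + 2078280) = ((-3 + (24 + 729)²) - 2300779)/(-711001) = ((-3 + 753²) - 2300779)*(-1/711001) = ((-3 + 567009) - 2300779)*(-1/711001) = (567006 - 2300779)*(-1/711001) = -1733773*(-1/711001) = 1733773/711001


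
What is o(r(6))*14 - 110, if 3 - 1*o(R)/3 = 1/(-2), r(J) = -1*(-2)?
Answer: 37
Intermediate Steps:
r(J) = 2
o(R) = 21/2 (o(R) = 9 - 3/(-2) = 9 - 3*(-½) = 9 + 3/2 = 21/2)
o(r(6))*14 - 110 = (21/2)*14 - 110 = 147 - 110 = 37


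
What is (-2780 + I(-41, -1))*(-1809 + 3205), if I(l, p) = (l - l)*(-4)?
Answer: -3880880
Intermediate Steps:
I(l, p) = 0 (I(l, p) = 0*(-4) = 0)
(-2780 + I(-41, -1))*(-1809 + 3205) = (-2780 + 0)*(-1809 + 3205) = -2780*1396 = -3880880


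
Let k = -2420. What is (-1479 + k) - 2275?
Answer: -6174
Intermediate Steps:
(-1479 + k) - 2275 = (-1479 - 2420) - 2275 = -3899 - 2275 = -6174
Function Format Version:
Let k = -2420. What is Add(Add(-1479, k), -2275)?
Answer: -6174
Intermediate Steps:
Add(Add(-1479, k), -2275) = Add(Add(-1479, -2420), -2275) = Add(-3899, -2275) = -6174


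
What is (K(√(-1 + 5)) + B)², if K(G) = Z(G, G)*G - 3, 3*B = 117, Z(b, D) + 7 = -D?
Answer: 324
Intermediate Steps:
Z(b, D) = -7 - D
B = 39 (B = (⅓)*117 = 39)
K(G) = -3 + G*(-7 - G) (K(G) = (-7 - G)*G - 3 = G*(-7 - G) - 3 = -3 + G*(-7 - G))
(K(√(-1 + 5)) + B)² = ((-3 - √(-1 + 5)*(7 + √(-1 + 5))) + 39)² = ((-3 - √4*(7 + √4)) + 39)² = ((-3 - 1*2*(7 + 2)) + 39)² = ((-3 - 1*2*9) + 39)² = ((-3 - 18) + 39)² = (-21 + 39)² = 18² = 324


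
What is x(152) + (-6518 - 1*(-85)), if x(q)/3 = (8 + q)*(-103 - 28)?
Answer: -69313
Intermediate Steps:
x(q) = -3144 - 393*q (x(q) = 3*((8 + q)*(-103 - 28)) = 3*((8 + q)*(-131)) = 3*(-1048 - 131*q) = -3144 - 393*q)
x(152) + (-6518 - 1*(-85)) = (-3144 - 393*152) + (-6518 - 1*(-85)) = (-3144 - 59736) + (-6518 + 85) = -62880 - 6433 = -69313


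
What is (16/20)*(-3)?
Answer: -12/5 ≈ -2.4000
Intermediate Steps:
(16/20)*(-3) = (16*(1/20))*(-3) = (4/5)*(-3) = -12/5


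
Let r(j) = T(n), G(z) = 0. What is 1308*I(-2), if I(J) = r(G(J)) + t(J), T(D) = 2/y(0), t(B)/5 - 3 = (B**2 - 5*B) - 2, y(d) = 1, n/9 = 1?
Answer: 100716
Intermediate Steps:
n = 9 (n = 9*1 = 9)
t(B) = 5 - 25*B + 5*B**2 (t(B) = 15 + 5*((B**2 - 5*B) - 2) = 15 + 5*(-2 + B**2 - 5*B) = 15 + (-10 - 25*B + 5*B**2) = 5 - 25*B + 5*B**2)
T(D) = 2 (T(D) = 2/1 = 2*1 = 2)
r(j) = 2
I(J) = 7 - 25*J + 5*J**2 (I(J) = 2 + (5 - 25*J + 5*J**2) = 7 - 25*J + 5*J**2)
1308*I(-2) = 1308*(7 - 25*(-2) + 5*(-2)**2) = 1308*(7 + 50 + 5*4) = 1308*(7 + 50 + 20) = 1308*77 = 100716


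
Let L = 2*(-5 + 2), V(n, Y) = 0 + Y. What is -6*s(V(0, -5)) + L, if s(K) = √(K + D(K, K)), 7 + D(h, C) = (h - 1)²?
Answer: -6 - 12*√6 ≈ -35.394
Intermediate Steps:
V(n, Y) = Y
L = -6 (L = 2*(-3) = -6)
D(h, C) = -7 + (-1 + h)² (D(h, C) = -7 + (h - 1)² = -7 + (-1 + h)²)
s(K) = √(-7 + K + (-1 + K)²) (s(K) = √(K + (-7 + (-1 + K)²)) = √(-7 + K + (-1 + K)²))
-6*s(V(0, -5)) + L = -6*√(-6 + (-5)² - 1*(-5)) - 6 = -6*√(-6 + 25 + 5) - 6 = -12*√6 - 6 = -6 - 12*√6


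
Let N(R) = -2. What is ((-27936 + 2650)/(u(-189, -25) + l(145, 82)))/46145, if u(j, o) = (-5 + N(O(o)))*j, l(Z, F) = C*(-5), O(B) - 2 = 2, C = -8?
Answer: -538/1338205 ≈ -0.00040203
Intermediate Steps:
O(B) = 4 (O(B) = 2 + 2 = 4)
l(Z, F) = 40 (l(Z, F) = -8*(-5) = 40)
u(j, o) = -7*j (u(j, o) = (-5 - 2)*j = -7*j)
((-27936 + 2650)/(u(-189, -25) + l(145, 82)))/46145 = ((-27936 + 2650)/(-7*(-189) + 40))/46145 = -25286/(1323 + 40)*(1/46145) = -25286/1363*(1/46145) = -25286*1/1363*(1/46145) = -538/29*1/46145 = -538/1338205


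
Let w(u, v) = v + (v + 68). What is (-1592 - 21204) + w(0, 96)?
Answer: -22536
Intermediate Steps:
w(u, v) = 68 + 2*v (w(u, v) = v + (68 + v) = 68 + 2*v)
(-1592 - 21204) + w(0, 96) = (-1592 - 21204) + (68 + 2*96) = -22796 + (68 + 192) = -22796 + 260 = -22536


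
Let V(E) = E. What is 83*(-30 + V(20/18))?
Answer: -21580/9 ≈ -2397.8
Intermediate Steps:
83*(-30 + V(20/18)) = 83*(-30 + 20/18) = 83*(-30 + 20*(1/18)) = 83*(-30 + 10/9) = 83*(-260/9) = -21580/9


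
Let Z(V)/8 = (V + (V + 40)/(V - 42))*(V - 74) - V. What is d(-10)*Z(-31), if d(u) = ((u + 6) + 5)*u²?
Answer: 192658400/73 ≈ 2.6392e+6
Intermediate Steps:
d(u) = u²*(11 + u) (d(u) = ((6 + u) + 5)*u² = (11 + u)*u² = u²*(11 + u))
Z(V) = -8*V + 8*(-74 + V)*(V + (40 + V)/(-42 + V)) (Z(V) = 8*((V + (V + 40)/(V - 42))*(V - 74) - V) = 8*((V + (40 + V)/(-42 + V))*(-74 + V) - V) = 8*((-74 + V)*(V + (40 + V)/(-42 + V)) - V) = 8*(-V + (-74 + V)*(V + (40 + V)/(-42 + V))) = -8*V + 8*(-74 + V)*(V + (40 + V)/(-42 + V)))
d(-10)*Z(-31) = ((-10)²*(11 - 10))*(8*(-2960 + (-31)³ - 116*(-31)² + 3116*(-31))/(-42 - 31)) = (100*1)*(8*(-2960 - 29791 - 116*961 - 96596)/(-73)) = 100*(8*(-1/73)*(-2960 - 29791 - 111476 - 96596)) = 100*(8*(-1/73)*(-240823)) = 100*(1926584/73) = 192658400/73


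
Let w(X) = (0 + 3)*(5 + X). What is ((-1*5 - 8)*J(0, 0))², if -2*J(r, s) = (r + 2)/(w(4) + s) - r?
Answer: 169/729 ≈ 0.23182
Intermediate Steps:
w(X) = 15 + 3*X (w(X) = 3*(5 + X) = 15 + 3*X)
J(r, s) = r/2 - (2 + r)/(2*(27 + s)) (J(r, s) = -((r + 2)/((15 + 3*4) + s) - r)/2 = -((2 + r)/((15 + 12) + s) - r)/2 = -((2 + r)/(27 + s) - r)/2 = -(-r + (2 + r)/(27 + s))/2 = r/2 - (2 + r)/(2*(27 + s)))
((-1*5 - 8)*J(0, 0))² = ((-1*5 - 8)*((-2 + 26*0 + 0*0)/(2*(27 + 0))))² = ((-5 - 8)*((½)*(-2 + 0 + 0)/27))² = (-13*(-2)/(2*27))² = (-13*(-1/27))² = (13/27)² = 169/729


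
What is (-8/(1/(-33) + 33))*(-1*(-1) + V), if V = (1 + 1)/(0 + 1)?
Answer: -99/136 ≈ -0.72794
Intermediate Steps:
V = 2 (V = 2/1 = 2*1 = 2)
(-8/(1/(-33) + 33))*(-1*(-1) + V) = (-8/(1/(-33) + 33))*(-1*(-1) + 2) = (-8/(-1/33 + 33))*(1 + 2) = -8/1088/33*3 = -8*33/1088*3 = -33/136*3 = -99/136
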